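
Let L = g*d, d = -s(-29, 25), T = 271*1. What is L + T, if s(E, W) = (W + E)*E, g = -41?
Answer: 5027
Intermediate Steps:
s(E, W) = E*(E + W) (s(E, W) = (E + W)*E = E*(E + W))
T = 271
d = -116 (d = -(-29)*(-29 + 25) = -(-29)*(-4) = -1*116 = -116)
L = 4756 (L = -41*(-116) = 4756)
L + T = 4756 + 271 = 5027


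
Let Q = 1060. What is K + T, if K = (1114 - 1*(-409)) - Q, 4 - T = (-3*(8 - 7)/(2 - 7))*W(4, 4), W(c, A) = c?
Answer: 2323/5 ≈ 464.60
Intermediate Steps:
T = 8/5 (T = 4 - (-3*(8 - 7)/(2 - 7))*4 = 4 - (-3/(-5))*4 = 4 - (-3*(-1)/5)*4 = 4 - (-3*(-⅕))*4 = 4 - 3*4/5 = 4 - 1*12/5 = 4 - 12/5 = 8/5 ≈ 1.6000)
K = 463 (K = (1114 - 1*(-409)) - 1*1060 = (1114 + 409) - 1060 = 1523 - 1060 = 463)
K + T = 463 + 8/5 = 2323/5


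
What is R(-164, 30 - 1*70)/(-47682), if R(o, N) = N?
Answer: 20/23841 ≈ 0.00083889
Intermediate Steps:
R(-164, 30 - 1*70)/(-47682) = (30 - 1*70)/(-47682) = (30 - 70)*(-1/47682) = -40*(-1/47682) = 20/23841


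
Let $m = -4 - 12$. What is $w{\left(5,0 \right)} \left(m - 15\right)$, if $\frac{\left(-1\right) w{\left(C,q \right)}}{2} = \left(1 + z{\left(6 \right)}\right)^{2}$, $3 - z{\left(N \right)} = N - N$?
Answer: $992$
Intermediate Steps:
$z{\left(N \right)} = 3$ ($z{\left(N \right)} = 3 - \left(N - N\right) = 3 - 0 = 3 + 0 = 3$)
$w{\left(C,q \right)} = -32$ ($w{\left(C,q \right)} = - 2 \left(1 + 3\right)^{2} = - 2 \cdot 4^{2} = \left(-2\right) 16 = -32$)
$m = -16$ ($m = -4 - 12 = -16$)
$w{\left(5,0 \right)} \left(m - 15\right) = - 32 \left(-16 - 15\right) = \left(-32\right) \left(-31\right) = 992$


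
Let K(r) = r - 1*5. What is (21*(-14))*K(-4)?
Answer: 2646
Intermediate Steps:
K(r) = -5 + r (K(r) = r - 5 = -5 + r)
(21*(-14))*K(-4) = (21*(-14))*(-5 - 4) = -294*(-9) = 2646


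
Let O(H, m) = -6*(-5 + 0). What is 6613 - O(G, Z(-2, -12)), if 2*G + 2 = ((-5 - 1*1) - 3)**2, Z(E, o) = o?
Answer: 6583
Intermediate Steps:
G = 79/2 (G = -1 + ((-5 - 1*1) - 3)**2/2 = -1 + ((-5 - 1) - 3)**2/2 = -1 + (-6 - 3)**2/2 = -1 + (1/2)*(-9)**2 = -1 + (1/2)*81 = -1 + 81/2 = 79/2 ≈ 39.500)
O(H, m) = 30 (O(H, m) = -6*(-5) = 30)
6613 - O(G, Z(-2, -12)) = 6613 - 1*30 = 6613 - 30 = 6583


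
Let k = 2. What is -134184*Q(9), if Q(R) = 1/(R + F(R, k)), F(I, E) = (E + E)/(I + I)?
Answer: -1207656/83 ≈ -14550.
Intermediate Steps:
F(I, E) = E/I (F(I, E) = (2*E)/((2*I)) = (2*E)*(1/(2*I)) = E/I)
Q(R) = 1/(R + 2/R)
-134184*Q(9) = -1207656/(2 + 9²) = -1207656/(2 + 81) = -1207656/83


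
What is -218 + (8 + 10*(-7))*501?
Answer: -31280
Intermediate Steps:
-218 + (8 + 10*(-7))*501 = -218 + (8 - 70)*501 = -218 - 62*501 = -218 - 31062 = -31280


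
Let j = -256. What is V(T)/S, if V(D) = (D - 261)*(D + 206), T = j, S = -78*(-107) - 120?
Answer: 12925/4113 ≈ 3.1425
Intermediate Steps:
S = 8226 (S = 8346 - 120 = 8226)
T = -256
V(D) = (-261 + D)*(206 + D)
V(T)/S = (-53766 + (-256)² - 55*(-256))/8226 = (-53766 + 65536 + 14080)*(1/8226) = 25850*(1/8226) = 12925/4113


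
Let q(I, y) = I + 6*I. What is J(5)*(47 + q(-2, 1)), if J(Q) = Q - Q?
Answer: 0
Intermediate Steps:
J(Q) = 0
q(I, y) = 7*I
J(5)*(47 + q(-2, 1)) = 0*(47 + 7*(-2)) = 0*(47 - 14) = 0*33 = 0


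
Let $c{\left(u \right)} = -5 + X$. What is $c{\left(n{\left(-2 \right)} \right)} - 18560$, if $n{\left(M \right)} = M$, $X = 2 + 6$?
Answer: $-18557$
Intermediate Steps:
$X = 8$
$c{\left(u \right)} = 3$ ($c{\left(u \right)} = -5 + 8 = 3$)
$c{\left(n{\left(-2 \right)} \right)} - 18560 = 3 - 18560 = -18557$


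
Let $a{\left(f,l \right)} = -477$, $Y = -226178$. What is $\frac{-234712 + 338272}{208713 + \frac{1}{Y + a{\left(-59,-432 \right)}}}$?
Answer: $\frac{11736195900}{23652922507} \approx 0.49618$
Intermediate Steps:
$\frac{-234712 + 338272}{208713 + \frac{1}{Y + a{\left(-59,-432 \right)}}} = \frac{-234712 + 338272}{208713 + \frac{1}{-226178 - 477}} = \frac{103560}{208713 + \frac{1}{-226655}} = \frac{103560}{208713 - \frac{1}{226655}} = \frac{103560}{\frac{47305845014}{226655}} = 103560 \cdot \frac{226655}{47305845014} = \frac{11736195900}{23652922507}$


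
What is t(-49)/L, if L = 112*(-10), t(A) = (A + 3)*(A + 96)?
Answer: 1081/560 ≈ 1.9304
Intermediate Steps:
t(A) = (3 + A)*(96 + A)
L = -1120
t(-49)/L = (288 + (-49)**2 + 99*(-49))/(-1120) = (288 + 2401 - 4851)*(-1/1120) = -2162*(-1/1120) = 1081/560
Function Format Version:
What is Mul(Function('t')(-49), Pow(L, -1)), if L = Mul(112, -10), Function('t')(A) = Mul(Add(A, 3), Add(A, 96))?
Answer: Rational(1081, 560) ≈ 1.9304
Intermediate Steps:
Function('t')(A) = Mul(Add(3, A), Add(96, A))
L = -1120
Mul(Function('t')(-49), Pow(L, -1)) = Mul(Add(288, Pow(-49, 2), Mul(99, -49)), Pow(-1120, -1)) = Mul(Add(288, 2401, -4851), Rational(-1, 1120)) = Mul(-2162, Rational(-1, 1120)) = Rational(1081, 560)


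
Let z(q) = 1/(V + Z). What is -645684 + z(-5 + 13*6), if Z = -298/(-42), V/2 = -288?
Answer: -7713986769/11947 ≈ -6.4568e+5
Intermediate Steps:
V = -576 (V = 2*(-288) = -576)
Z = 149/21 (Z = -298*(-1/42) = 149/21 ≈ 7.0952)
z(q) = -21/11947 (z(q) = 1/(-576 + 149/21) = 1/(-11947/21) = -21/11947)
-645684 + z(-5 + 13*6) = -645684 - 21/11947 = -7713986769/11947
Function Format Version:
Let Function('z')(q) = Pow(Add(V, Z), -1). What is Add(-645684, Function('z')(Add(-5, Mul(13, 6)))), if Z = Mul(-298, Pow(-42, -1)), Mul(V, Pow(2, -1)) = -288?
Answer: Rational(-7713986769, 11947) ≈ -6.4568e+5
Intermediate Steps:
V = -576 (V = Mul(2, -288) = -576)
Z = Rational(149, 21) (Z = Mul(-298, Rational(-1, 42)) = Rational(149, 21) ≈ 7.0952)
Function('z')(q) = Rational(-21, 11947) (Function('z')(q) = Pow(Add(-576, Rational(149, 21)), -1) = Pow(Rational(-11947, 21), -1) = Rational(-21, 11947))
Add(-645684, Function('z')(Add(-5, Mul(13, 6)))) = Add(-645684, Rational(-21, 11947)) = Rational(-7713986769, 11947)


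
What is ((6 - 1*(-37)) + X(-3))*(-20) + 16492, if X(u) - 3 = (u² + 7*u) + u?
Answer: 15872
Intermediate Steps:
X(u) = 3 + u² + 8*u (X(u) = 3 + ((u² + 7*u) + u) = 3 + (u² + 8*u) = 3 + u² + 8*u)
((6 - 1*(-37)) + X(-3))*(-20) + 16492 = ((6 - 1*(-37)) + (3 + (-3)² + 8*(-3)))*(-20) + 16492 = ((6 + 37) + (3 + 9 - 24))*(-20) + 16492 = (43 - 12)*(-20) + 16492 = 31*(-20) + 16492 = -620 + 16492 = 15872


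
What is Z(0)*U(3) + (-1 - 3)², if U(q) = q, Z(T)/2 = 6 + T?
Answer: 52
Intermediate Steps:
Z(T) = 12 + 2*T (Z(T) = 2*(6 + T) = 12 + 2*T)
Z(0)*U(3) + (-1 - 3)² = (12 + 2*0)*3 + (-1 - 3)² = (12 + 0)*3 + (-4)² = 12*3 + 16 = 36 + 16 = 52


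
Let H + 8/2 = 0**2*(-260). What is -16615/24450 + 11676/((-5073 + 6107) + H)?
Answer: 1073459/100734 ≈ 10.656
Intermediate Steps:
H = -4 (H = -4 + 0**2*(-260) = -4 + 0*(-260) = -4 + 0 = -4)
-16615/24450 + 11676/((-5073 + 6107) + H) = -16615/24450 + 11676/((-5073 + 6107) - 4) = -16615*1/24450 + 11676/(1034 - 4) = -3323/4890 + 11676/1030 = -3323/4890 + 11676*(1/1030) = -3323/4890 + 5838/515 = 1073459/100734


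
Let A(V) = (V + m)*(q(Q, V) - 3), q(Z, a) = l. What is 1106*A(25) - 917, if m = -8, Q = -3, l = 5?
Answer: 36687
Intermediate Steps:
q(Z, a) = 5
A(V) = -16 + 2*V (A(V) = (V - 8)*(5 - 3) = (-8 + V)*2 = -16 + 2*V)
1106*A(25) - 917 = 1106*(-16 + 2*25) - 917 = 1106*(-16 + 50) - 917 = 1106*34 - 917 = 37604 - 917 = 36687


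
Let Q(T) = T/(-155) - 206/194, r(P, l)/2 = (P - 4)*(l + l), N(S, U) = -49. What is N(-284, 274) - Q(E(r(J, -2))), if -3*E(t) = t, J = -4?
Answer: -2168458/45105 ≈ -48.076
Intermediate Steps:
r(P, l) = 4*l*(-4 + P) (r(P, l) = 2*((P - 4)*(l + l)) = 2*((-4 + P)*(2*l)) = 2*(2*l*(-4 + P)) = 4*l*(-4 + P))
E(t) = -t/3
Q(T) = -103/97 - T/155 (Q(T) = T*(-1/155) - 206*1/194 = -T/155 - 103/97 = -103/97 - T/155)
N(-284, 274) - Q(E(r(J, -2))) = -49 - (-103/97 - (-1)*4*(-2)*(-4 - 4)/465) = -49 - (-103/97 - (-1)*4*(-2)*(-8)/465) = -49 - (-103/97 - (-1)*64/465) = -49 - (-103/97 - 1/155*(-64/3)) = -49 - (-103/97 + 64/465) = -49 - 1*(-41687/45105) = -49 + 41687/45105 = -2168458/45105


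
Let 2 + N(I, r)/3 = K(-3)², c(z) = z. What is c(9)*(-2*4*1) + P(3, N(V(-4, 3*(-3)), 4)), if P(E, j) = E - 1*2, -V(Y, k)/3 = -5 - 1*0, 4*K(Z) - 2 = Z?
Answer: -71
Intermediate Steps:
K(Z) = ½ + Z/4
V(Y, k) = 15 (V(Y, k) = -3*(-5 - 1*0) = -3*(-5 + 0) = -3*(-5) = 15)
N(I, r) = -93/16 (N(I, r) = -6 + 3*(½ + (¼)*(-3))² = -6 + 3*(½ - ¾)² = -6 + 3*(-¼)² = -6 + 3*(1/16) = -6 + 3/16 = -93/16)
P(E, j) = -2 + E (P(E, j) = E - 2 = -2 + E)
c(9)*(-2*4*1) + P(3, N(V(-4, 3*(-3)), 4)) = 9*(-2*4*1) + (-2 + 3) = 9*(-8*1) + 1 = 9*(-8) + 1 = -72 + 1 = -71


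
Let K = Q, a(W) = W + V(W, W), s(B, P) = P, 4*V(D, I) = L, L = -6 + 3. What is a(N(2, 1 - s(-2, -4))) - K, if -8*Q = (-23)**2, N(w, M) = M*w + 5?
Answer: 643/8 ≈ 80.375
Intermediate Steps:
L = -3
V(D, I) = -3/4 (V(D, I) = (1/4)*(-3) = -3/4)
N(w, M) = 5 + M*w
a(W) = -3/4 + W (a(W) = W - 3/4 = -3/4 + W)
Q = -529/8 (Q = -1/8*(-23)**2 = -1/8*529 = -529/8 ≈ -66.125)
K = -529/8 ≈ -66.125
a(N(2, 1 - s(-2, -4))) - K = (-3/4 + (5 + (1 - 1*(-4))*2)) - 1*(-529/8) = (-3/4 + (5 + (1 + 4)*2)) + 529/8 = (-3/4 + (5 + 5*2)) + 529/8 = (-3/4 + (5 + 10)) + 529/8 = (-3/4 + 15) + 529/8 = 57/4 + 529/8 = 643/8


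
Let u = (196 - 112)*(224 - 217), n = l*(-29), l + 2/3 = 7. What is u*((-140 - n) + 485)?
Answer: 310856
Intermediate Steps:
l = 19/3 (l = -⅔ + 7 = 19/3 ≈ 6.3333)
n = -551/3 (n = (19/3)*(-29) = -551/3 ≈ -183.67)
u = 588 (u = 84*7 = 588)
u*((-140 - n) + 485) = 588*((-140 - 1*(-551/3)) + 485) = 588*((-140 + 551/3) + 485) = 588*(131/3 + 485) = 588*(1586/3) = 310856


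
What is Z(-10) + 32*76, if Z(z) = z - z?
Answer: 2432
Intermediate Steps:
Z(z) = 0
Z(-10) + 32*76 = 0 + 32*76 = 0 + 2432 = 2432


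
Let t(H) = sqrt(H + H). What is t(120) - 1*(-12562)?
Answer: 12562 + 4*sqrt(15) ≈ 12578.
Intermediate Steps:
t(H) = sqrt(2)*sqrt(H) (t(H) = sqrt(2*H) = sqrt(2)*sqrt(H))
t(120) - 1*(-12562) = sqrt(2)*sqrt(120) - 1*(-12562) = sqrt(2)*(2*sqrt(30)) + 12562 = 4*sqrt(15) + 12562 = 12562 + 4*sqrt(15)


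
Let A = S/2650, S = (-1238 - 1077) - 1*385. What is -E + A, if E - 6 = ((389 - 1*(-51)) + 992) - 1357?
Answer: -4347/53 ≈ -82.019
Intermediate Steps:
S = -2700 (S = -2315 - 385 = -2700)
E = 81 (E = 6 + (((389 - 1*(-51)) + 992) - 1357) = 6 + (((389 + 51) + 992) - 1357) = 6 + ((440 + 992) - 1357) = 6 + (1432 - 1357) = 6 + 75 = 81)
A = -54/53 (A = -2700/2650 = -2700*1/2650 = -54/53 ≈ -1.0189)
-E + A = -1*81 - 54/53 = -81 - 54/53 = -4347/53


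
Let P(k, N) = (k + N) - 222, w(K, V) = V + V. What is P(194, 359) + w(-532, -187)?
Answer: -43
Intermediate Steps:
w(K, V) = 2*V
P(k, N) = -222 + N + k (P(k, N) = (N + k) - 222 = -222 + N + k)
P(194, 359) + w(-532, -187) = (-222 + 359 + 194) + 2*(-187) = 331 - 374 = -43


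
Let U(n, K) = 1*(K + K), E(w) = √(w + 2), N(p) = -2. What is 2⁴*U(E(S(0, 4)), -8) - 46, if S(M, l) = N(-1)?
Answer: -302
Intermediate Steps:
S(M, l) = -2
E(w) = √(2 + w)
U(n, K) = 2*K (U(n, K) = 1*(2*K) = 2*K)
2⁴*U(E(S(0, 4)), -8) - 46 = 2⁴*(2*(-8)) - 46 = 16*(-16) - 46 = -256 - 46 = -302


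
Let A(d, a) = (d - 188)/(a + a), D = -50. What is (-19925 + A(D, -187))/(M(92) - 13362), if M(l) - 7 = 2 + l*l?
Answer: 219168/53779 ≈ 4.0753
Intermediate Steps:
A(d, a) = (-188 + d)/(2*a) (A(d, a) = (-188 + d)/((2*a)) = (-188 + d)*(1/(2*a)) = (-188 + d)/(2*a))
M(l) = 9 + l**2 (M(l) = 7 + (2 + l*l) = 7 + (2 + l**2) = 9 + l**2)
(-19925 + A(D, -187))/(M(92) - 13362) = (-19925 + (1/2)*(-188 - 50)/(-187))/((9 + 92**2) - 13362) = (-19925 + (1/2)*(-1/187)*(-238))/((9 + 8464) - 13362) = (-19925 + 7/11)/(8473 - 13362) = -219168/11/(-4889) = -219168/11*(-1/4889) = 219168/53779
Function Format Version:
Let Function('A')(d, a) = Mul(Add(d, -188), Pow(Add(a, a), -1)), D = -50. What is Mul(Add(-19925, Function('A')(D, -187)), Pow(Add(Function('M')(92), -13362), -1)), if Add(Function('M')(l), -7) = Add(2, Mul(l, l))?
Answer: Rational(219168, 53779) ≈ 4.0753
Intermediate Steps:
Function('A')(d, a) = Mul(Rational(1, 2), Pow(a, -1), Add(-188, d)) (Function('A')(d, a) = Mul(Add(-188, d), Pow(Mul(2, a), -1)) = Mul(Add(-188, d), Mul(Rational(1, 2), Pow(a, -1))) = Mul(Rational(1, 2), Pow(a, -1), Add(-188, d)))
Function('M')(l) = Add(9, Pow(l, 2)) (Function('M')(l) = Add(7, Add(2, Mul(l, l))) = Add(7, Add(2, Pow(l, 2))) = Add(9, Pow(l, 2)))
Mul(Add(-19925, Function('A')(D, -187)), Pow(Add(Function('M')(92), -13362), -1)) = Mul(Add(-19925, Mul(Rational(1, 2), Pow(-187, -1), Add(-188, -50))), Pow(Add(Add(9, Pow(92, 2)), -13362), -1)) = Mul(Add(-19925, Mul(Rational(1, 2), Rational(-1, 187), -238)), Pow(Add(Add(9, 8464), -13362), -1)) = Mul(Add(-19925, Rational(7, 11)), Pow(Add(8473, -13362), -1)) = Mul(Rational(-219168, 11), Pow(-4889, -1)) = Mul(Rational(-219168, 11), Rational(-1, 4889)) = Rational(219168, 53779)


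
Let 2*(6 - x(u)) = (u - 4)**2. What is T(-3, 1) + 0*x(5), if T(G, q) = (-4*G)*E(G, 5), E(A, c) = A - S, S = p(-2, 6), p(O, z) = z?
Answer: -108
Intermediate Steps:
x(u) = 6 - (-4 + u)**2/2 (x(u) = 6 - (u - 4)**2/2 = 6 - (-4 + u)**2/2)
S = 6
E(A, c) = -6 + A (E(A, c) = A - 1*6 = A - 6 = -6 + A)
T(G, q) = -4*G*(-6 + G) (T(G, q) = (-4*G)*(-6 + G) = -4*G*(-6 + G))
T(-3, 1) + 0*x(5) = 4*(-3)*(6 - 1*(-3)) + 0*(6 - (-4 + 5)**2/2) = 4*(-3)*(6 + 3) + 0*(6 - 1/2*1**2) = 4*(-3)*9 + 0*(6 - 1/2*1) = -108 + 0*(6 - 1/2) = -108 + 0*(11/2) = -108 + 0 = -108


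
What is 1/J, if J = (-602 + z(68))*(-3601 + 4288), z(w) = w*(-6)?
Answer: -1/693870 ≈ -1.4412e-6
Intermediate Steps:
z(w) = -6*w
J = -693870 (J = (-602 - 6*68)*(-3601 + 4288) = (-602 - 408)*687 = -1010*687 = -693870)
1/J = 1/(-693870) = -1/693870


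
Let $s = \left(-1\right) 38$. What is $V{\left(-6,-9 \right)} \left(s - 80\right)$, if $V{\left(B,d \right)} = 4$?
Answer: $-472$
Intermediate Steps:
$s = -38$
$V{\left(-6,-9 \right)} \left(s - 80\right) = 4 \left(-38 - 80\right) = 4 \left(-118\right) = -472$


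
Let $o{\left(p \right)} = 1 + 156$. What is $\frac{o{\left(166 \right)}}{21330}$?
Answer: $\frac{157}{21330} \approx 0.0073605$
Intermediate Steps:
$o{\left(p \right)} = 157$
$\frac{o{\left(166 \right)}}{21330} = \frac{157}{21330}$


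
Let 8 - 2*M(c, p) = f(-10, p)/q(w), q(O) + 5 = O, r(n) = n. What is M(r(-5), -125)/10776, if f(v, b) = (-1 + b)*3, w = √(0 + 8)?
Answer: -877/183192 - 63*√2/30532 ≈ -0.0077054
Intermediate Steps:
w = 2*√2 (w = √8 = 2*√2 ≈ 2.8284)
f(v, b) = -3 + 3*b
q(O) = -5 + O
M(c, p) = 4 - (-3 + 3*p)/(2*(-5 + 2*√2))
M(r(-5), -125)/10776 = (4 + (-3 + 3*(-125))/(2*(5 - 2*√2)))/10776 = (4 + (-3 - 375)/(2*(5 - 2*√2)))*(1/10776) = (4 + (½)*(-378)/(5 - 2*√2))*(1/10776) = (4 - 189/(5 - 2*√2))*(1/10776) = 1/2694 - 63/(3592*(5 - 2*√2))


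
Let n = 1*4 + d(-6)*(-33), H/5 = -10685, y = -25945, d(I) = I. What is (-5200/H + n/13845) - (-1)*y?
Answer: -767625306491/29586765 ≈ -25945.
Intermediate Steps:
H = -53425 (H = 5*(-10685) = -53425)
n = 202 (n = 1*4 - 6*(-33) = 4 + 198 = 202)
(-5200/H + n/13845) - (-1)*y = (-5200/(-53425) + 202/13845) - (-1)*(-25945) = (-5200*(-1/53425) + 202*(1/13845)) - 1*25945 = (208/2137 + 202/13845) - 25945 = 3311434/29586765 - 25945 = -767625306491/29586765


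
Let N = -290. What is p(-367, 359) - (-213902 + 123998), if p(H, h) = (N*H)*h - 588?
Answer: 38297686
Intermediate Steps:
p(H, h) = -588 - 290*H*h (p(H, h) = (-290*H)*h - 588 = -290*H*h - 588 = -588 - 290*H*h)
p(-367, 359) - (-213902 + 123998) = (-588 - 290*(-367)*359) - (-213902 + 123998) = (-588 + 38208370) - 1*(-89904) = 38207782 + 89904 = 38297686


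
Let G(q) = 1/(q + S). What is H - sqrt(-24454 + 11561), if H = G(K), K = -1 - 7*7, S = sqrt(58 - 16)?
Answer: -25/1229 - sqrt(42)/2458 - I*sqrt(12893) ≈ -0.022978 - 113.55*I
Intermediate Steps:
S = sqrt(42) ≈ 6.4807
K = -50 (K = -1 - 49 = -50)
G(q) = 1/(q + sqrt(42))
H = 1/(-50 + sqrt(42)) ≈ -0.022978
H - sqrt(-24454 + 11561) = (-25/1229 - sqrt(42)/2458) - sqrt(-24454 + 11561) = (-25/1229 - sqrt(42)/2458) - sqrt(-12893) = (-25/1229 - sqrt(42)/2458) - I*sqrt(12893) = -25/1229 - sqrt(42)/2458 - I*sqrt(12893)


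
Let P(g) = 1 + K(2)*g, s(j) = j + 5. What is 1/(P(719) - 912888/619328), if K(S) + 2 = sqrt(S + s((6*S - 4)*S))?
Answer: 8621115666648/58858955182281359 + 4309137443264*sqrt(23)/58858955182281359 ≈ 0.00049758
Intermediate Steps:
s(j) = 5 + j
K(S) = -2 + sqrt(5 + S + S*(-4 + 6*S)) (K(S) = -2 + sqrt(S + (5 + (6*S - 4)*S)) = -2 + sqrt(S + (5 + (-4 + 6*S)*S)) = -2 + sqrt(S + (5 + S*(-4 + 6*S))) = -2 + sqrt(5 + S + S*(-4 + 6*S)))
P(g) = 1 + g*(-2 + sqrt(23)) (P(g) = 1 + (-2 + sqrt(5 - 3*2 + 6*2**2))*g = 1 + (-2 + sqrt(5 - 6 + 6*4))*g = 1 + (-2 + sqrt(5 - 6 + 24))*g = 1 + (-2 + sqrt(23))*g = 1 + g*(-2 + sqrt(23)))
1/(P(719) - 912888/619328) = 1/((1 - 1*719*(2 - sqrt(23))) - 912888/619328) = 1/((1 + (-1438 + 719*sqrt(23))) - 912888*1/619328) = 1/((-1437 + 719*sqrt(23)) - 114111/77416) = 1/(-111360903/77416 + 719*sqrt(23))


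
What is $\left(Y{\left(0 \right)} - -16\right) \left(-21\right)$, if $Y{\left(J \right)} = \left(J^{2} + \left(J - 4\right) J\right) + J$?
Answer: $-336$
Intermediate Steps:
$Y{\left(J \right)} = J + J^{2} + J \left(-4 + J\right)$ ($Y{\left(J \right)} = \left(J^{2} + \left(-4 + J\right) J\right) + J = \left(J^{2} + J \left(-4 + J\right)\right) + J = J + J^{2} + J \left(-4 + J\right)$)
$\left(Y{\left(0 \right)} - -16\right) \left(-21\right) = \left(0 \left(-3 + 2 \cdot 0\right) - -16\right) \left(-21\right) = \left(0 \left(-3 + 0\right) + \left(-9 + 25\right)\right) \left(-21\right) = \left(0 \left(-3\right) + 16\right) \left(-21\right) = \left(0 + 16\right) \left(-21\right) = 16 \left(-21\right) = -336$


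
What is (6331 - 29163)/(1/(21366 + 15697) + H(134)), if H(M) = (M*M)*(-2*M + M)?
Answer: 846222416/89177432551 ≈ 0.0094892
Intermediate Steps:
H(M) = -M³ (H(M) = M²*(-M) = -M³)
(6331 - 29163)/(1/(21366 + 15697) + H(134)) = (6331 - 29163)/(1/(21366 + 15697) - 1*134³) = -22832/(1/37063 - 1*2406104) = -22832/(1/37063 - 2406104) = -22832/(-89177432551/37063) = -22832*(-37063/89177432551) = 846222416/89177432551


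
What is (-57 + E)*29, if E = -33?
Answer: -2610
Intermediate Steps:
(-57 + E)*29 = (-57 - 33)*29 = -90*29 = -2610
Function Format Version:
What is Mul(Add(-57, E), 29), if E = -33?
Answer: -2610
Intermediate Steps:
Mul(Add(-57, E), 29) = Mul(Add(-57, -33), 29) = Mul(-90, 29) = -2610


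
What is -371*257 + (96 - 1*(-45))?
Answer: -95206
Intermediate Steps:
-371*257 + (96 - 1*(-45)) = -95347 + (96 + 45) = -95347 + 141 = -95206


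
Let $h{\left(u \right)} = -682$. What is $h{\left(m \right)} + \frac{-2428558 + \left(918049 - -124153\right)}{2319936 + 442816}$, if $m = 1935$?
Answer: $- \frac{471395805}{690688} \approx -682.5$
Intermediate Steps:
$h{\left(m \right)} + \frac{-2428558 + \left(918049 - -124153\right)}{2319936 + 442816} = -682 + \frac{-2428558 + \left(918049 - -124153\right)}{2319936 + 442816} = -682 + \frac{-2428558 + \left(918049 + 124153\right)}{2762752} = -682 + \left(-2428558 + 1042202\right) \frac{1}{2762752} = -682 - \frac{346589}{690688} = - \frac{471395805}{690688}$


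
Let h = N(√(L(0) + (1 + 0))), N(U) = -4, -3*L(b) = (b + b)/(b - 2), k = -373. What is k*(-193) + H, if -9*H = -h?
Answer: 647897/9 ≈ 71989.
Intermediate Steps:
L(b) = -2*b/(3*(-2 + b)) (L(b) = -(b + b)/(3*(b - 2)) = -2*b/(3*(-2 + b)))
h = -4
H = -4/9 (H = -(-1)*(-4)/9 = -⅑*4 = -4/9 ≈ -0.44444)
k*(-193) + H = -373*(-193) - 4/9 = 71989 - 4/9 = 647897/9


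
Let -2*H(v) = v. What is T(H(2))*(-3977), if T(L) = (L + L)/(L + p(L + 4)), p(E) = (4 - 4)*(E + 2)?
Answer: -7954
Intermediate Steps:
H(v) = -v/2
p(E) = 0 (p(E) = 0*(2 + E) = 0)
T(L) = 2 (T(L) = (L + L)/(L + 0) = (2*L)/L = 2)
T(H(2))*(-3977) = 2*(-3977) = -7954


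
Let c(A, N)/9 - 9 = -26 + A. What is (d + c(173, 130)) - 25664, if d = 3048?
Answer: -21212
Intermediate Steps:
c(A, N) = -153 + 9*A (c(A, N) = 81 + 9*(-26 + A) = 81 + (-234 + 9*A) = -153 + 9*A)
(d + c(173, 130)) - 25664 = (3048 + (-153 + 9*173)) - 25664 = (3048 + (-153 + 1557)) - 25664 = (3048 + 1404) - 25664 = 4452 - 25664 = -21212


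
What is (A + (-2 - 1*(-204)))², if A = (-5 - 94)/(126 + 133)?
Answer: 2726823961/67081 ≈ 40650.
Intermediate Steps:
A = -99/259 ≈ -0.38224
(A + (-2 - 1*(-204)))² = (-99/259 + (-2 - 1*(-204)))² = (-99/259 + (-2 + 204))² = (-99/259 + 202)² = (52219/259)² = 2726823961/67081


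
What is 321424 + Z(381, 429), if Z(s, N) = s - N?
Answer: 321376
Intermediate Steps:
321424 + Z(381, 429) = 321424 + (381 - 1*429) = 321424 + (381 - 429) = 321424 - 48 = 321376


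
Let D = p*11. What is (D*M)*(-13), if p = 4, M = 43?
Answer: -24596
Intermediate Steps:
D = 44 (D = 4*11 = 44)
(D*M)*(-13) = (44*43)*(-13) = 1892*(-13) = -24596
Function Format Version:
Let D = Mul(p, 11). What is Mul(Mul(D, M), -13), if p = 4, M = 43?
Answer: -24596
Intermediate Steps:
D = 44 (D = Mul(4, 11) = 44)
Mul(Mul(D, M), -13) = Mul(Mul(44, 43), -13) = Mul(1892, -13) = -24596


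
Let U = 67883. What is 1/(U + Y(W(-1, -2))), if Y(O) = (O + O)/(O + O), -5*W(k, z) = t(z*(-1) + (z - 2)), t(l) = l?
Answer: 1/67884 ≈ 1.4731e-5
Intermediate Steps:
W(k, z) = 2/5 (W(k, z) = -(z*(-1) + (z - 2))/5 = -(-z + (-2 + z))/5 = -1/5*(-2) = 2/5)
Y(O) = 1 (Y(O) = (2*O)/((2*O)) = (2*O)*(1/(2*O)) = 1)
1/(U + Y(W(-1, -2))) = 1/(67883 + 1) = 1/67884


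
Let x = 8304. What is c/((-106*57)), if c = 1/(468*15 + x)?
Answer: -1/92587608 ≈ -1.0801e-8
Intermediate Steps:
c = 1/15324 (c = 1/(468*15 + 8304) = 1/(7020 + 8304) = 1/15324 ≈ 6.5257e-5)
c/((-106*57)) = 1/(15324*((-106*57))) = (1/15324)/(-6042) = (1/15324)*(-1/6042) = -1/92587608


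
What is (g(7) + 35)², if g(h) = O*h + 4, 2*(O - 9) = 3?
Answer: 50625/4 ≈ 12656.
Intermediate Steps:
O = 21/2 (O = 9 + (½)*3 = 9 + 3/2 = 21/2 ≈ 10.500)
g(h) = 4 + 21*h/2 (g(h) = 21*h/2 + 4 = 4 + 21*h/2)
(g(7) + 35)² = ((4 + (21/2)*7) + 35)² = ((4 + 147/2) + 35)² = (155/2 + 35)² = (225/2)² = 50625/4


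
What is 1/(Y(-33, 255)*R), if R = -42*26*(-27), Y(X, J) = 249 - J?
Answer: -1/176904 ≈ -5.6528e-6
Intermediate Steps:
R = 29484 (R = -1092*(-27) = 29484)
1/(Y(-33, 255)*R) = 1/((249 - 1*255)*29484) = (1/29484)/(249 - 255) = (1/29484)/(-6) = -⅙*1/29484 = -1/176904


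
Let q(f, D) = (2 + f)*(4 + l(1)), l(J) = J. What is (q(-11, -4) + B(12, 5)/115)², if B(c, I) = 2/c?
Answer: 964040401/476100 ≈ 2024.9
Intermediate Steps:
q(f, D) = 10 + 5*f (q(f, D) = (2 + f)*(4 + 1) = (2 + f)*5 = 10 + 5*f)
(q(-11, -4) + B(12, 5)/115)² = ((10 + 5*(-11)) + (2/12)/115)² = ((10 - 55) + (2*(1/12))*(1/115))² = (-45 + (⅙)*(1/115))² = (-45 + 1/690)² = (-31049/690)² = 964040401/476100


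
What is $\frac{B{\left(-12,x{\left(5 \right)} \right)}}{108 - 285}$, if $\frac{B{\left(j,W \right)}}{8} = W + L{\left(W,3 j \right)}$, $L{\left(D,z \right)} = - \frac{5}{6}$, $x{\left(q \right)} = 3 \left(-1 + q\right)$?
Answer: $- \frac{268}{531} \approx -0.50471$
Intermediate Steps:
$x{\left(q \right)} = -3 + 3 q$
$L{\left(D,z \right)} = - \frac{5}{6}$ ($L{\left(D,z \right)} = \left(-5\right) \frac{1}{6} = - \frac{5}{6}$)
$B{\left(j,W \right)} = - \frac{20}{3} + 8 W$ ($B{\left(j,W \right)} = 8 \left(W - \frac{5}{6}\right) = 8 \left(- \frac{5}{6} + W\right) = - \frac{20}{3} + 8 W$)
$\frac{B{\left(-12,x{\left(5 \right)} \right)}}{108 - 285} = \frac{- \frac{20}{3} + 8 \left(-3 + 3 \cdot 5\right)}{108 - 285} = \frac{- \frac{20}{3} + 8 \left(-3 + 15\right)}{-177} = - \frac{- \frac{20}{3} + 8 \cdot 12}{177} = - \frac{- \frac{20}{3} + 96}{177} = \left(- \frac{1}{177}\right) \frac{268}{3} = - \frac{268}{531}$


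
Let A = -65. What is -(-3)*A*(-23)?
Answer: 4485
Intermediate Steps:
-(-3)*A*(-23) = -(-3)*(-65)*(-23) = -3*65*(-23) = -195*(-23) = 4485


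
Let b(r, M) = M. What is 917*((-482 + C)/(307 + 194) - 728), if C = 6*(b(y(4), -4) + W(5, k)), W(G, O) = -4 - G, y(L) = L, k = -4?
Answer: -334969096/501 ≈ -6.6860e+5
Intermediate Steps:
C = -78 (C = 6*(-4 + (-4 - 1*5)) = 6*(-4 + (-4 - 5)) = 6*(-4 - 9) = 6*(-13) = -78)
917*((-482 + C)/(307 + 194) - 728) = 917*((-482 - 78)/(307 + 194) - 728) = 917*(-560/501 - 728) = 917*(-365288/501) = -334969096/501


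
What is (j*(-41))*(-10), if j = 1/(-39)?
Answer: -410/39 ≈ -10.513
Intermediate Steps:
j = -1/39 ≈ -0.025641
(j*(-41))*(-10) = -1/39*(-41)*(-10) = (41/39)*(-10) = -410/39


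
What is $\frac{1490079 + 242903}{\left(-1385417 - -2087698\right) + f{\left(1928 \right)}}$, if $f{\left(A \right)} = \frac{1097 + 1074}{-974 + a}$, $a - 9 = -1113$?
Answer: $\frac{3601136596}{1459337747} \approx 2.4677$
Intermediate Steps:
$a = -1104$ ($a = 9 - 1113 = -1104$)
$f{\left(A \right)} = - \frac{2171}{2078}$ ($f{\left(A \right)} = \frac{1097 + 1074}{-974 - 1104} = \frac{2171}{-2078} = 2171 \left(- \frac{1}{2078}\right) = - \frac{2171}{2078}$)
$\frac{1490079 + 242903}{\left(-1385417 - -2087698\right) + f{\left(1928 \right)}} = \frac{1490079 + 242903}{\left(-1385417 - -2087698\right) - \frac{2171}{2078}} = \frac{1732982}{\left(-1385417 + 2087698\right) - \frac{2171}{2078}} = \frac{1732982}{702281 - \frac{2171}{2078}} = \frac{1732982}{\frac{1459337747}{2078}} = 1732982 \cdot \frac{2078}{1459337747} = \frac{3601136596}{1459337747}$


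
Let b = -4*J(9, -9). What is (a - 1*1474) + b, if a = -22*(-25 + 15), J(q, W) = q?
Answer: -1290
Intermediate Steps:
a = 220 (a = -22*(-10) = 220)
b = -36 (b = -4*9 = -36)
(a - 1*1474) + b = (220 - 1*1474) - 36 = (220 - 1474) - 36 = -1254 - 36 = -1290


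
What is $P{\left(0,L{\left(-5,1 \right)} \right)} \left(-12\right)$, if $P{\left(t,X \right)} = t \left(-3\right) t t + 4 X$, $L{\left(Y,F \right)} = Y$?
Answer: $240$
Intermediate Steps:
$P{\left(t,X \right)} = - 3 t^{3} + 4 X$ ($P{\left(t,X \right)} = - 3 t t t + 4 X = - 3 t^{2} t + 4 X = - 3 t^{3} + 4 X$)
$P{\left(0,L{\left(-5,1 \right)} \right)} \left(-12\right) = \left(- 3 \cdot 0^{3} + 4 \left(-5\right)\right) \left(-12\right) = \left(\left(-3\right) 0 - 20\right) \left(-12\right) = \left(0 - 20\right) \left(-12\right) = \left(-20\right) \left(-12\right) = 240$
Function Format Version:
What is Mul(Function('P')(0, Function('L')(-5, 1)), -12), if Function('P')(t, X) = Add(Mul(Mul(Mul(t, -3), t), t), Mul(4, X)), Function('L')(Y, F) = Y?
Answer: 240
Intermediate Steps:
Function('P')(t, X) = Add(Mul(-3, Pow(t, 3)), Mul(4, X)) (Function('P')(t, X) = Add(Mul(Mul(Mul(-3, t), t), t), Mul(4, X)) = Add(Mul(Mul(-3, Pow(t, 2)), t), Mul(4, X)) = Add(Mul(-3, Pow(t, 3)), Mul(4, X)))
Mul(Function('P')(0, Function('L')(-5, 1)), -12) = Mul(Add(Mul(-3, Pow(0, 3)), Mul(4, -5)), -12) = Mul(Add(Mul(-3, 0), -20), -12) = Mul(Add(0, -20), -12) = Mul(-20, -12) = 240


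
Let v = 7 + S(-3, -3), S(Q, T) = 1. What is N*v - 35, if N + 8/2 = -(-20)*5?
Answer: 733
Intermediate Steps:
N = 96 (N = -4 - (-20)*5 = -4 - 5*(-20) = -4 + 100 = 96)
v = 8 (v = 7 + 1 = 8)
N*v - 35 = 96*8 - 35 = 768 - 35 = 733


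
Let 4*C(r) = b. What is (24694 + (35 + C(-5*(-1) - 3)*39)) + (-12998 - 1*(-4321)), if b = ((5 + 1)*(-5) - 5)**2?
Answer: 111983/4 ≈ 27996.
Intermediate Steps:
b = 1225 (b = (6*(-5) - 5)**2 = (-30 - 5)**2 = (-35)**2 = 1225)
C(r) = 1225/4 (C(r) = (1/4)*1225 = 1225/4)
(24694 + (35 + C(-5*(-1) - 3)*39)) + (-12998 - 1*(-4321)) = (24694 + (35 + (1225/4)*39)) + (-12998 - 1*(-4321)) = (24694 + (35 + 47775/4)) + (-12998 + 4321) = (24694 + 47915/4) - 8677 = 146691/4 - 8677 = 111983/4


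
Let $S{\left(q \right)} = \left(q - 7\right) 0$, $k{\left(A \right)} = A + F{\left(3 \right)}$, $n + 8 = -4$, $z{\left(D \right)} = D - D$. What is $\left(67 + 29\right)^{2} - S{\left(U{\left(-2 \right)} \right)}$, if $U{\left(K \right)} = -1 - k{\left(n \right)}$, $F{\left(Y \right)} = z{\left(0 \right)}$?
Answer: $9216$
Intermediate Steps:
$z{\left(D \right)} = 0$
$n = -12$ ($n = -8 - 4 = -12$)
$F{\left(Y \right)} = 0$
$k{\left(A \right)} = A$ ($k{\left(A \right)} = A + 0 = A$)
$U{\left(K \right)} = 11$ ($U{\left(K \right)} = -1 - -12 = -1 + 12 = 11$)
$S{\left(q \right)} = 0$ ($S{\left(q \right)} = \left(-7 + q\right) 0 = 0$)
$\left(67 + 29\right)^{2} - S{\left(U{\left(-2 \right)} \right)} = \left(67 + 29\right)^{2} - 0 = 96^{2} + 0 = 9216 + 0 = 9216$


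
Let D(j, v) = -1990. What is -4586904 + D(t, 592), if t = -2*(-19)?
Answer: -4588894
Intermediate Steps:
t = 38
-4586904 + D(t, 592) = -4586904 - 1990 = -4588894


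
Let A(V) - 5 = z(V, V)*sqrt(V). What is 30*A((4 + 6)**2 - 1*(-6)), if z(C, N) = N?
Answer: 150 + 3180*sqrt(106) ≈ 32890.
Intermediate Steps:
A(V) = 5 + V**(3/2) (A(V) = 5 + V*sqrt(V) = 5 + V**(3/2))
30*A((4 + 6)**2 - 1*(-6)) = 30*(5 + ((4 + 6)**2 - 1*(-6))**(3/2)) = 30*(5 + (10**2 + 6)**(3/2)) = 30*(5 + (100 + 6)**(3/2)) = 30*(5 + 106**(3/2)) = 30*(5 + 106*sqrt(106)) = 150 + 3180*sqrt(106)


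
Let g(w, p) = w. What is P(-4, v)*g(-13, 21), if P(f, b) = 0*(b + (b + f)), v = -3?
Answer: 0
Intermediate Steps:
P(f, b) = 0 (P(f, b) = 0*(f + 2*b) = 0)
P(-4, v)*g(-13, 21) = 0*(-13) = 0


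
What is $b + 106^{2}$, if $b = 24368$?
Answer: $35604$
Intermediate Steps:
$b + 106^{2} = 24368 + 106^{2} = 24368 + 11236 = 35604$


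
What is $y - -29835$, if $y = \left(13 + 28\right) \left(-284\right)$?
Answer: $18191$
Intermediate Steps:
$y = -11644$ ($y = 41 \left(-284\right) = -11644$)
$y - -29835 = -11644 - -29835 = -11644 + 29835 = 18191$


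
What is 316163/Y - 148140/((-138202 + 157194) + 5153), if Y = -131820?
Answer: -5432314087/636558780 ≈ -8.5339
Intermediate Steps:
316163/Y - 148140/((-138202 + 157194) + 5153) = 316163/(-131820) - 148140/((-138202 + 157194) + 5153) = 316163*(-1/131820) - 148140/(18992 + 5153) = -316163/131820 - 148140/24145 = -316163/131820 - 148140*1/24145 = -316163/131820 - 29628/4829 = -5432314087/636558780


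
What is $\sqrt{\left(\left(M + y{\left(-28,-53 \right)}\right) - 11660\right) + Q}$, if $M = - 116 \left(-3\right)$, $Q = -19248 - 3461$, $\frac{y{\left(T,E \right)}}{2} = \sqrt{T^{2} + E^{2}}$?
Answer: $\sqrt{-34021 + 2 \sqrt{3593}} \approx 184.12 i$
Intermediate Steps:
$y{\left(T,E \right)} = 2 \sqrt{E^{2} + T^{2}}$ ($y{\left(T,E \right)} = 2 \sqrt{T^{2} + E^{2}} = 2 \sqrt{E^{2} + T^{2}}$)
$Q = -22709$ ($Q = -19248 - 3461 = -22709$)
$M = 348$ ($M = \left(-1\right) \left(-348\right) = 348$)
$\sqrt{\left(\left(M + y{\left(-28,-53 \right)}\right) - 11660\right) + Q} = \sqrt{\left(\left(348 + 2 \sqrt{\left(-53\right)^{2} + \left(-28\right)^{2}}\right) - 11660\right) - 22709} = \sqrt{\left(\left(348 + 2 \sqrt{2809 + 784}\right) - 11660\right) - 22709} = \sqrt{\left(\left(348 + 2 \sqrt{3593}\right) - 11660\right) - 22709} = \sqrt{\left(-11312 + 2 \sqrt{3593}\right) - 22709} = \sqrt{-34021 + 2 \sqrt{3593}}$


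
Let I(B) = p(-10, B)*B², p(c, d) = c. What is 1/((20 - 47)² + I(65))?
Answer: -1/41521 ≈ -2.4084e-5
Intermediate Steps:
I(B) = -10*B²
1/((20 - 47)² + I(65)) = 1/((20 - 47)² - 10*65²) = 1/((-27)² - 10*4225) = 1/(729 - 42250) = 1/(-41521) = -1/41521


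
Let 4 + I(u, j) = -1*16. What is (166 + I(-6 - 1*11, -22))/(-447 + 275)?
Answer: -73/86 ≈ -0.84884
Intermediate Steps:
I(u, j) = -20 (I(u, j) = -4 - 1*16 = -4 - 16 = -20)
(166 + I(-6 - 1*11, -22))/(-447 + 275) = (166 - 20)/(-447 + 275) = 146/(-172) = 146*(-1/172) = -73/86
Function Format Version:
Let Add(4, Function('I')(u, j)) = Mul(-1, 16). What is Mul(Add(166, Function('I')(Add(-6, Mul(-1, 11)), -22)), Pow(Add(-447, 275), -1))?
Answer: Rational(-73, 86) ≈ -0.84884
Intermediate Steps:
Function('I')(u, j) = -20 (Function('I')(u, j) = Add(-4, Mul(-1, 16)) = Add(-4, -16) = -20)
Mul(Add(166, Function('I')(Add(-6, Mul(-1, 11)), -22)), Pow(Add(-447, 275), -1)) = Mul(Add(166, -20), Pow(Add(-447, 275), -1)) = Mul(146, Pow(-172, -1)) = Mul(146, Rational(-1, 172)) = Rational(-73, 86)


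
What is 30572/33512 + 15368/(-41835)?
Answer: 190991801/350493630 ≈ 0.54492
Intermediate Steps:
30572/33512 + 15368/(-41835) = 30572*(1/33512) + 15368*(-1/41835) = 7643/8378 - 15368/41835 = 190991801/350493630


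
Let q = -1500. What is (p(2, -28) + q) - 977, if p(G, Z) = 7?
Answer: -2470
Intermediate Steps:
(p(2, -28) + q) - 977 = (7 - 1500) - 977 = -1493 - 977 = -2470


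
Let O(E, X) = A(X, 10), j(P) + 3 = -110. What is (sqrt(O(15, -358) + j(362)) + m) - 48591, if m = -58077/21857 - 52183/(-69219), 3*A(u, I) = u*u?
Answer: -73517159784685/1512919683 + 5*sqrt(15339)/3 ≈ -48387.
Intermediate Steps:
A(u, I) = u**2/3 (A(u, I) = (u*u)/3 = u**2/3)
j(P) = -113 (j(P) = -3 - 110 = -113)
m = -2879468032/1512919683 (m = -58077*1/21857 - 52183*(-1/69219) = -58077/21857 + 52183/69219 = -2879468032/1512919683 ≈ -1.9033)
O(E, X) = X**2/3
(sqrt(O(15, -358) + j(362)) + m) - 48591 = (sqrt((1/3)*(-358)**2 - 113) - 2879468032/1512919683) - 48591 = (sqrt((1/3)*128164 - 113) - 2879468032/1512919683) - 48591 = (sqrt(128164/3 - 113) - 2879468032/1512919683) - 48591 = (sqrt(127825/3) - 2879468032/1512919683) - 48591 = (5*sqrt(15339)/3 - 2879468032/1512919683) - 48591 = (-2879468032/1512919683 + 5*sqrt(15339)/3) - 48591 = -73517159784685/1512919683 + 5*sqrt(15339)/3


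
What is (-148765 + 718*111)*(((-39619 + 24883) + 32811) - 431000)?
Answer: 28519490975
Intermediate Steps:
(-148765 + 718*111)*(((-39619 + 24883) + 32811) - 431000) = (-148765 + 79698)*((-14736 + 32811) - 431000) = -69067*(18075 - 431000) = -69067*(-412925) = 28519490975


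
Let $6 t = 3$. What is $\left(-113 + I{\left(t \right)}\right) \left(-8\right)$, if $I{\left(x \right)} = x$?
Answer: $900$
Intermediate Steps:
$t = \frac{1}{2}$ ($t = \frac{1}{6} \cdot 3 = \frac{1}{2} \approx 0.5$)
$\left(-113 + I{\left(t \right)}\right) \left(-8\right) = \left(-113 + \frac{1}{2}\right) \left(-8\right) = \left(- \frac{225}{2}\right) \left(-8\right) = 900$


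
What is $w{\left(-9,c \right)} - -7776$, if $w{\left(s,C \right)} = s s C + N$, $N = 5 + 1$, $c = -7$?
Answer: $7215$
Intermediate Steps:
$N = 6$
$w{\left(s,C \right)} = 6 + C s^{2}$ ($w{\left(s,C \right)} = s s C + 6 = s^{2} C + 6 = C s^{2} + 6 = 6 + C s^{2}$)
$w{\left(-9,c \right)} - -7776 = \left(6 - 7 \left(-9\right)^{2}\right) - -7776 = \left(6 - 567\right) + 7776 = -561 + 7776 = 7215$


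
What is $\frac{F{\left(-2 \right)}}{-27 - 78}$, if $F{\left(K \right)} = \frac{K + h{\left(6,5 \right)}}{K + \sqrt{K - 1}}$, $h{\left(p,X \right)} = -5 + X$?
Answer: $- \frac{4}{735} - \frac{2 i \sqrt{3}}{735} \approx -0.0054422 - 0.0047131 i$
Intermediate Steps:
$F{\left(K \right)} = \frac{K}{K + \sqrt{-1 + K}}$ ($F{\left(K \right)} = \frac{K + \left(-5 + 5\right)}{K + \sqrt{K - 1}} = \frac{K + 0}{K + \sqrt{-1 + K}} = \frac{K}{K + \sqrt{-1 + K}}$)
$\frac{F{\left(-2 \right)}}{-27 - 78} = \frac{\left(-2\right) \frac{1}{-2 + \sqrt{-1 - 2}}}{-27 - 78} = \frac{\left(-2\right) \frac{1}{-2 + \sqrt{-3}}}{-105} = - \frac{2}{-2 + i \sqrt{3}} \left(- \frac{1}{105}\right) = \frac{2}{105 \left(-2 + i \sqrt{3}\right)}$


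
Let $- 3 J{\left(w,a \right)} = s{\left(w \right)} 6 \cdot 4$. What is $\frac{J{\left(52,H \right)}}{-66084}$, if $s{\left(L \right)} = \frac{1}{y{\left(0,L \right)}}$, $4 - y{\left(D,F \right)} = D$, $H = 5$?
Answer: $\frac{1}{33042} \approx 3.0265 \cdot 10^{-5}$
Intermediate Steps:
$y{\left(D,F \right)} = 4 - D$
$s{\left(L \right)} = \frac{1}{4}$ ($s{\left(L \right)} = \frac{1}{4 - 0} = \frac{1}{4 + 0} = \frac{1}{4}$)
$J{\left(w,a \right)} = -2$ ($J{\left(w,a \right)} = - \frac{\frac{1}{4} \cdot 6 \cdot 4}{3} = - \frac{\frac{3}{2} \cdot 4}{3} = \left(- \frac{1}{3}\right) 6 = -2$)
$\frac{J{\left(52,H \right)}}{-66084} = - \frac{2}{-66084} = \left(-2\right) \left(- \frac{1}{66084}\right) = \frac{1}{33042}$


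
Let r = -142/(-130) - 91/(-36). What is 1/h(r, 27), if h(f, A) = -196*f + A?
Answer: -585/399284 ≈ -0.0014651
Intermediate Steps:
r = 8471/2340 (r = -142*(-1/130) - 91*(-1/36) = 71/65 + 91/36 = 8471/2340 ≈ 3.6201)
h(f, A) = A - 196*f
1/h(r, 27) = 1/(27 - 196*8471/2340) = 1/(27 - 415079/585) = 1/(-399284/585) = -585/399284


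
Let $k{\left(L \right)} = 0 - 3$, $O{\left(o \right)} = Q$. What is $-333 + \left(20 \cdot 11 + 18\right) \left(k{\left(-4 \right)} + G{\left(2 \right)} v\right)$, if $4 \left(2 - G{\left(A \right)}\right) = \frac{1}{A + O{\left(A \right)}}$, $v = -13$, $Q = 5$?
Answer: $- \frac{14249}{2} \approx -7124.5$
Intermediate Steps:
$O{\left(o \right)} = 5$
$k{\left(L \right)} = -3$
$G{\left(A \right)} = 2 - \frac{1}{4 \left(5 + A\right)}$ ($G{\left(A \right)} = 2 - \frac{1}{4 \left(A + 5\right)} = 2 - \frac{1}{4 \left(5 + A\right)}$)
$-333 + \left(20 \cdot 11 + 18\right) \left(k{\left(-4 \right)} + G{\left(2 \right)} v\right) = -333 + \left(20 \cdot 11 + 18\right) \left(-3 + \frac{39 + 8 \cdot 2}{4 \left(5 + 2\right)} \left(-13\right)\right) = -333 + \left(220 + 18\right) \left(-3 + \frac{39 + 16}{4 \cdot 7} \left(-13\right)\right) = -333 + 238 \left(-3 + \frac{1}{4} \cdot \frac{1}{7} \cdot 55 \left(-13\right)\right) = -333 + 238 \left(-3 + \frac{55}{28} \left(-13\right)\right) = -333 + 238 \left(-3 - \frac{715}{28}\right) = -333 + 238 \left(- \frac{799}{28}\right) = -333 - \frac{13583}{2} = - \frac{14249}{2}$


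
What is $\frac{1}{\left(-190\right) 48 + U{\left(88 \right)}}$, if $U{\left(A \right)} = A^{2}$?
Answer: $- \frac{1}{1376} \approx -0.00072674$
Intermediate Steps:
$\frac{1}{\left(-190\right) 48 + U{\left(88 \right)}} = \frac{1}{\left(-190\right) 48 + 88^{2}} = \frac{1}{-9120 + 7744} = \frac{1}{-1376} = - \frac{1}{1376}$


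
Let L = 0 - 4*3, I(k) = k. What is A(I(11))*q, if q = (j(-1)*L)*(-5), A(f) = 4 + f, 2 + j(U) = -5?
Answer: -6300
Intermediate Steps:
j(U) = -7 (j(U) = -2 - 5 = -7)
L = -12 (L = 0 - 12 = -12)
q = -420 (q = -7*(-12)*(-5) = 84*(-5) = -420)
A(I(11))*q = (4 + 11)*(-420) = 15*(-420) = -6300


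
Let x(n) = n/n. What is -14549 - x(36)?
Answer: -14550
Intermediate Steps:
x(n) = 1
-14549 - x(36) = -14549 - 1*1 = -14549 - 1 = -14550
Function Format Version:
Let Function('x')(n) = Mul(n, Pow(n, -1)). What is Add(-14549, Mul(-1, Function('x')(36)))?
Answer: -14550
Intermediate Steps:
Function('x')(n) = 1
Add(-14549, Mul(-1, Function('x')(36))) = Add(-14549, Mul(-1, 1)) = Add(-14549, -1) = -14550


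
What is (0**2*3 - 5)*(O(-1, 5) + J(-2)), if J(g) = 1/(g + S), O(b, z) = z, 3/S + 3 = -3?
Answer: -23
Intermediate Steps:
S = -1/2 (S = 3/(-3 - 3) = 3/(-6) = 3*(-1/6) = -1/2 ≈ -0.50000)
J(g) = 1/(-1/2 + g) (J(g) = 1/(g - 1/2) = 1/(-1/2 + g))
(0**2*3 - 5)*(O(-1, 5) + J(-2)) = (0**2*3 - 5)*(5 + 2/(-1 + 2*(-2))) = (0*3 - 5)*(5 + 2/(-1 - 4)) = (0 - 5)*(5 + 2/(-5)) = -5*(5 + 2*(-1/5)) = -5*(5 - 2/5) = -5*23/5 = -23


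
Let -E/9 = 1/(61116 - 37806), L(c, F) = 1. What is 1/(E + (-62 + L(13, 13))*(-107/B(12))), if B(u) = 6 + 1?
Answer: 2590/2414989 ≈ 0.0010725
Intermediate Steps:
B(u) = 7
E = -1/2590 (E = -9/(61116 - 37806) = -9/23310 = -9*1/23310 = -1/2590 ≈ -0.00038610)
1/(E + (-62 + L(13, 13))*(-107/B(12))) = 1/(-1/2590 + (-62 + 1)*(-107/7)) = 1/(-1/2590 - (-6527)/7) = 1/(-1/2590 - 61*(-107/7)) = 1/(-1/2590 + 6527/7) = 1/(2414989/2590) = 2590/2414989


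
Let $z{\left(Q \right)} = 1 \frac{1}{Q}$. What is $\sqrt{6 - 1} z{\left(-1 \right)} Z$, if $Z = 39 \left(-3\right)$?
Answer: $117 \sqrt{5} \approx 261.62$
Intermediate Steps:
$z{\left(Q \right)} = \frac{1}{Q}$
$Z = -117$
$\sqrt{6 - 1} z{\left(-1 \right)} Z = \frac{\sqrt{6 - 1}}{-1} \left(-117\right) = \sqrt{5} \left(-1\right) \left(-117\right) = - \sqrt{5} \left(-117\right) = 117 \sqrt{5}$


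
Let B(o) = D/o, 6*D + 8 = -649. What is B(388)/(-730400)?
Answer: 219/566790400 ≈ 3.8639e-7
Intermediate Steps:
D = -219/2 (D = -4/3 + (⅙)*(-649) = -4/3 - 649/6 = -219/2 ≈ -109.50)
B(o) = -219/(2*o)
B(388)/(-730400) = -219/2/388/(-730400) = -219/2*1/388*(-1/730400) = -219/776*(-1/730400) = 219/566790400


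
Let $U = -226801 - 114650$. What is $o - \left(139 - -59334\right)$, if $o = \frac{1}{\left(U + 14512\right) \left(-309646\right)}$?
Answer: $- \frac{6020770184295961}{101235353594} \approx -59473.0$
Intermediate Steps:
$U = -341451$ ($U = -226801 - 114650 = -341451$)
$o = \frac{1}{101235353594}$ ($o = \frac{1}{\left(-341451 + 14512\right) \left(-309646\right)} = \frac{1}{-326939} \left(- \frac{1}{309646}\right) = \left(- \frac{1}{326939}\right) \left(- \frac{1}{309646}\right) = \frac{1}{101235353594} \approx 9.878 \cdot 10^{-12}$)
$o - \left(139 - -59334\right) = \frac{1}{101235353594} - \left(139 - -59334\right) = \frac{1}{101235353594} - \left(139 + 59334\right) = \frac{1}{101235353594} - 59473 = - \frac{6020770184295961}{101235353594}$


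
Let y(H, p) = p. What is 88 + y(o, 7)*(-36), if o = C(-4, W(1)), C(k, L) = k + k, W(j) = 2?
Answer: -164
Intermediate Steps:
C(k, L) = 2*k
o = -8 (o = 2*(-4) = -8)
88 + y(o, 7)*(-36) = 88 + 7*(-36) = 88 - 252 = -164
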